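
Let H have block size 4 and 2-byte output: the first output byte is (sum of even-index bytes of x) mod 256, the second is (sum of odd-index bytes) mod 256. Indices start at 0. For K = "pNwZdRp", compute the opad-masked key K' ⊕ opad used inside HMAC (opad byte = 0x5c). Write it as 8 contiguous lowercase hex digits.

e7a65c5c

Key "pNwZdRp" = 70 4e 77 5a 64 52 70 is 7 bytes > B = 4, so hash it first: H(key) = bb fa, then zero-pad to 4 bytes: K' = bb fa 00 00.
XOR each byte with 0x5c: bb⊕5c=e7, fa⊕5c=a6, 00⊕5c=5c, 00⊕5c=5c.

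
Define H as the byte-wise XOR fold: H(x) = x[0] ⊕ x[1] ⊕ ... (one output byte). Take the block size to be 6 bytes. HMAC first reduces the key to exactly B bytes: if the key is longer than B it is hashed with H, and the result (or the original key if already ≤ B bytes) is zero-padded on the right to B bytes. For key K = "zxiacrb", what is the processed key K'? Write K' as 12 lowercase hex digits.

790000000000

|K| = 7 > B = 6, so first hash the key.
H(K): XOR 7a⊕78⊕69⊕61⊕63⊕72⊕62 = 79.
Zero-pad H(K) = 79 to 6 bytes: K' = 79 00 00 00 00 00.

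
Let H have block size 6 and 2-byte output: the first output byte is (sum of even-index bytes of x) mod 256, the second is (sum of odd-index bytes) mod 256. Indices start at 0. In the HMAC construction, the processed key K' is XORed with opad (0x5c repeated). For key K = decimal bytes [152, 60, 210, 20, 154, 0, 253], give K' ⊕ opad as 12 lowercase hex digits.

5d0c5c5c5c5c

Key decimal bytes [152, 60, 210, 20, 154, 0, 253] = 98 3c d2 14 9a 00 fd is 7 bytes > B = 6, so hash it first: H(key) = 01 50, then zero-pad to 6 bytes: K' = 01 50 00 00 00 00.
XOR each byte with 0x5c: 01⊕5c=5d, 50⊕5c=0c, 00⊕5c=5c, 00⊕5c=5c, 00⊕5c=5c, 00⊕5c=5c.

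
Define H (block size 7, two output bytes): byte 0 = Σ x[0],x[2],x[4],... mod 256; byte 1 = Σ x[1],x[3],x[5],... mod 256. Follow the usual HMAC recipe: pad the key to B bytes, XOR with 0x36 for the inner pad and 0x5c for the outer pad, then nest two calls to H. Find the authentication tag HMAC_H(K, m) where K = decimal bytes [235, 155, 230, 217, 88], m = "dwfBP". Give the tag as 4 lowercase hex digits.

bdb2

Key decimal bytes [235, 155, 230, 217, 88] = eb 9b e6 d9 58 is 5 bytes ≤ B = 7; zero-pad to 7 bytes: K' = eb 9b e6 d9 58 00 00.
K' ⊕ ipad = dd ad d0 ef 6e 36 36.  K' ⊕ opad = b7 c7 ba 85 04 5c 5c.
Inner input = (K'⊕ipad) ∥ m = dd ad d0 ef 6e 36 36 ∥ 64 77 66 42 50.
Inner hash: even-index sum = 778 mod 256 = 10; odd-index sum = 748 mod 256 = 236 → 0a ec.
Outer input = (K'⊕opad) ∥ inner = b7 c7 ba 85 04 5c 5c ∥ 0a ec.
Outer hash (tag): even-index sum = 701 mod 256 = 189; odd-index sum = 434 mod 256 = 178 → bd b2.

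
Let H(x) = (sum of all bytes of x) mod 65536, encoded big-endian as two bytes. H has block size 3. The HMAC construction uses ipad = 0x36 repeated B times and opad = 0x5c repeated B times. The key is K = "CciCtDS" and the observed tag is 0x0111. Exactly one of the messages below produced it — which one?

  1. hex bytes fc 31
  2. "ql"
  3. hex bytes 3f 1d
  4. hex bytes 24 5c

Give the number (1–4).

4

Key "CciCtDS" = 43 63 69 43 74 44 53 is 7 bytes > B = 3, so hash it first: H(key) = 02 5d, then zero-pad to 3 bytes: K' = 02 5d 00.
K' ⊕ ipad = 34 6b 36; K' ⊕ opad = 5e 01 5c.
m1: inner = H(34 6b 36 fc 31) = 02 02; tag = H(5e 01 5c 02 02) = 00bf
m2: inner = H(34 6b 36 71 6c) = 01 b2; tag = H(5e 01 5c 01 b2) = 016e
m3: inner = H(34 6b 36 3f 1d) = 01 31; tag = H(5e 01 5c 01 31) = 00ed
m4: inner = H(34 6b 36 24 5c) = 01 55; tag = H(5e 01 5c 01 55) = 0111 ← matches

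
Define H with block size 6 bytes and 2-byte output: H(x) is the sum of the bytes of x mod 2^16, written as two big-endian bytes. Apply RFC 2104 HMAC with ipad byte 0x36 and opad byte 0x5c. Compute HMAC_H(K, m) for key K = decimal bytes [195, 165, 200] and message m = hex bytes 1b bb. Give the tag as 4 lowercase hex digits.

0441

Key decimal bytes [195, 165, 200] = c3 a5 c8 is 3 bytes ≤ B = 6; zero-pad to 6 bytes: K' = c3 a5 c8 00 00 00.
K' ⊕ ipad = f5 93 fe 36 36 36.  K' ⊕ opad = 9f f9 94 5c 5c 5c.
Inner input = (K'⊕ipad) ∥ m = f5 93 fe 36 36 36 ∥ 1b bb.
Inner hash: sum = 245+147+254+54+54+54+27+187 = 1022 → 03 fe.
Outer input = (K'⊕opad) ∥ inner = 9f f9 94 5c 5c 5c ∥ 03 fe.
Outer hash (tag): sum = 159+249+148+92+92+92+3+254 = 1089 → 04 41.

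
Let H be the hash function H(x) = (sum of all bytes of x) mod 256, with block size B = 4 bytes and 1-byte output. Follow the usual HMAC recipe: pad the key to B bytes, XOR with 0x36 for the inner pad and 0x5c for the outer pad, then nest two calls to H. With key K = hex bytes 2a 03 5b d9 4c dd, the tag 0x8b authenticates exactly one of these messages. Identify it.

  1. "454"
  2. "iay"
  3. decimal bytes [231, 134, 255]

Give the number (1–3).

2

Key hex bytes 2a 03 5b d9 4c dd is 6 bytes > B = 4, so hash it first: H(key) = 8a, then zero-pad to 4 bytes: K' = 8a 00 00 00.
K' ⊕ ipad = bc 36 36 36; K' ⊕ opad = d6 5c 5c 5c.
m1: inner = H(bc 36 36 36 34 35 34) = fb; tag = H(d6 5c 5c 5c fb) = e5
m2: inner = H(bc 36 36 36 69 61 79) = a1; tag = H(d6 5c 5c 5c a1) = 8b ← matches
m3: inner = H(bc 36 36 36 e7 86 ff) = ca; tag = H(d6 5c 5c 5c ca) = b4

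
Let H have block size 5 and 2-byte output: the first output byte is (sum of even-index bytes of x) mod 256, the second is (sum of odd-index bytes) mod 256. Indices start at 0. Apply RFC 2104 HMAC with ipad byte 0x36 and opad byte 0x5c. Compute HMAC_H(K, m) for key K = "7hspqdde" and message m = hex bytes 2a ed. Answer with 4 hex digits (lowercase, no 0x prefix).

Key "7hspqdde" = 37 68 73 70 71 64 64 65 is 8 bytes > B = 5, so hash it first: H(key) = 7f a1, then zero-pad to 5 bytes: K' = 7f a1 00 00 00.
K' ⊕ ipad = 49 97 36 36 36.  K' ⊕ opad = 23 fd 5c 5c 5c.
Inner input = (K'⊕ipad) ∥ m = 49 97 36 36 36 ∥ 2a ed.
Inner hash: even-index sum = 418 mod 256 = 162; odd-index sum = 247 mod 256 = 247 → a2 f7.
Outer input = (K'⊕opad) ∥ inner = 23 fd 5c 5c 5c ∥ a2 f7.
Outer hash (tag): even-index sum = 466 mod 256 = 210; odd-index sum = 507 mod 256 = 251 → d2 fb.

d2fb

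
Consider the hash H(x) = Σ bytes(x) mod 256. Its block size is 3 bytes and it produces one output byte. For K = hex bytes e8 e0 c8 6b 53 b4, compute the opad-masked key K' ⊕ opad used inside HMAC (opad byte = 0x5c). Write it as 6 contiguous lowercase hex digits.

Key hex bytes e8 e0 c8 6b 53 b4 is 6 bytes > B = 3, so hash it first: H(key) = 02, then zero-pad to 3 bytes: K' = 02 00 00.
XOR each byte with 0x5c: 02⊕5c=5e, 00⊕5c=5c, 00⊕5c=5c.

5e5c5c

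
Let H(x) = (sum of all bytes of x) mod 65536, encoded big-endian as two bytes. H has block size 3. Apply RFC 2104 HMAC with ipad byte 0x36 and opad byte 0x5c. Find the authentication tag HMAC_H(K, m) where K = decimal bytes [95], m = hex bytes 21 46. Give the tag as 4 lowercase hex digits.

Key decimal bytes [95] = 5f is 1 byte ≤ B = 3; zero-pad to 3 bytes: K' = 5f 00 00.
K' ⊕ ipad = 69 36 36.  K' ⊕ opad = 03 5c 5c.
Inner input = (K'⊕ipad) ∥ m = 69 36 36 ∥ 21 46.
Inner hash: sum = 105+54+54+33+70 = 316 → 01 3c.
Outer input = (K'⊕opad) ∥ inner = 03 5c 5c ∥ 01 3c.
Outer hash (tag): sum = 3+92+92+1+60 = 248 → 00 f8.

00f8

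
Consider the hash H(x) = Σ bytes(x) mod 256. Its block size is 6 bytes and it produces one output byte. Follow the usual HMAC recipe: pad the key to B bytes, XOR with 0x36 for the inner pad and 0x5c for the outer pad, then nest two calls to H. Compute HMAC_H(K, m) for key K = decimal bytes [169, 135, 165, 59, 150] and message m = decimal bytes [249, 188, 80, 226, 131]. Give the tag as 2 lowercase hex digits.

86

Key decimal bytes [169, 135, 165, 59, 150] = a9 87 a5 3b 96 is 5 bytes ≤ B = 6; zero-pad to 6 bytes: K' = a9 87 a5 3b 96 00.
K' ⊕ ipad = 9f b1 93 0d a0 36.  K' ⊕ opad = f5 db f9 67 ca 5c.
Inner input = (K'⊕ipad) ∥ m = 9f b1 93 0d a0 36 ∥ f9 bc 50 e2 83.
Inner hash: sum = 159+177+147+13+160+54+249+188+80+226+131 = 1584; mod 256 = 48 → 30.
Outer input = (K'⊕opad) ∥ inner = f5 db f9 67 ca 5c ∥ 30.
Outer hash (tag): sum = 245+219+249+103+202+92+48 = 1158; mod 256 = 134 → 86.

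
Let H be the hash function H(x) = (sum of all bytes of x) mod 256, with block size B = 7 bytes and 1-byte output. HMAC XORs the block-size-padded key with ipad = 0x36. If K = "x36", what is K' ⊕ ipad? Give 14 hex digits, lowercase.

Key "x36" = 78 33 36 is 3 bytes ≤ B = 7; zero-pad to 7 bytes: K' = 78 33 36 00 00 00 00.
XOR each byte with 0x36: 78⊕36=4e, 33⊕36=05, 36⊕36=00, 00⊕36=36, 00⊕36=36, 00⊕36=36, 00⊕36=36.

4e050036363636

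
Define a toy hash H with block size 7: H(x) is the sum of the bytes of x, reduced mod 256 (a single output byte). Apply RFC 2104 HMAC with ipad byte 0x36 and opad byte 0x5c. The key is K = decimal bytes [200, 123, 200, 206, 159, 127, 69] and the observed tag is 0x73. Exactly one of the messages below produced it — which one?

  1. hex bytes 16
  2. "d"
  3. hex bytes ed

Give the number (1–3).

Key decimal bytes [200, 123, 200, 206, 159, 127, 69] = c8 7b c8 ce 9f 7f 45 is exactly B = 7 bytes: K' = c8 7b c8 ce 9f 7f 45.
K' ⊕ ipad = fe 4d fe f8 a9 49 73; K' ⊕ opad = 94 27 94 92 c3 23 19.
m1: inner = H(fe 4d fe f8 a9 49 73 16) = bc; tag = H(94 27 94 92 c3 23 19 bc) = 9c
m2: inner = H(fe 4d fe f8 a9 49 73 64) = 0a; tag = H(94 27 94 92 c3 23 19 0a) = ea
m3: inner = H(fe 4d fe f8 a9 49 73 ed) = 93; tag = H(94 27 94 92 c3 23 19 93) = 73 ← matches

3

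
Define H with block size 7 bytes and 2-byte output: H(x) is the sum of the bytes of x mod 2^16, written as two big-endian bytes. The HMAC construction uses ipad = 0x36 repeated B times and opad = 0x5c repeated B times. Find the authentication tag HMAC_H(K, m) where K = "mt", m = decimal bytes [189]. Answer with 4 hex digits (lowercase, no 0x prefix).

028f

Key "mt" = 6d 74 is 2 bytes ≤ B = 7; zero-pad to 7 bytes: K' = 6d 74 00 00 00 00 00.
K' ⊕ ipad = 5b 42 36 36 36 36 36.  K' ⊕ opad = 31 28 5c 5c 5c 5c 5c.
Inner input = (K'⊕ipad) ∥ m = 5b 42 36 36 36 36 36 ∥ bd.
Inner hash: sum = 91+66+54+54+54+54+54+189 = 616 → 02 68.
Outer input = (K'⊕opad) ∥ inner = 31 28 5c 5c 5c 5c 5c ∥ 02 68.
Outer hash (tag): sum = 49+40+92+92+92+92+92+2+104 = 655 → 02 8f.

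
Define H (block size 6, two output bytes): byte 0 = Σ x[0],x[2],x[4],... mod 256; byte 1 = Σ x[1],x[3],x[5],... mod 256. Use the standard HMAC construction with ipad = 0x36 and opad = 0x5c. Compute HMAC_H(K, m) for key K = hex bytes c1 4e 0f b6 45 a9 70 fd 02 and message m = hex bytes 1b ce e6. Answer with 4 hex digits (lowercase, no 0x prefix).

b184

Key hex bytes c1 4e 0f b6 45 a9 70 fd 02 is 9 bytes > B = 6, so hash it first: H(key) = 87 aa, then zero-pad to 6 bytes: K' = 87 aa 00 00 00 00.
K' ⊕ ipad = b1 9c 36 36 36 36.  K' ⊕ opad = db f6 5c 5c 5c 5c.
Inner input = (K'⊕ipad) ∥ m = b1 9c 36 36 36 36 ∥ 1b ce e6.
Inner hash: even-index sum = 542 mod 256 = 30; odd-index sum = 470 mod 256 = 214 → 1e d6.
Outer input = (K'⊕opad) ∥ inner = db f6 5c 5c 5c 5c ∥ 1e d6.
Outer hash (tag): even-index sum = 433 mod 256 = 177; odd-index sum = 644 mod 256 = 132 → b1 84.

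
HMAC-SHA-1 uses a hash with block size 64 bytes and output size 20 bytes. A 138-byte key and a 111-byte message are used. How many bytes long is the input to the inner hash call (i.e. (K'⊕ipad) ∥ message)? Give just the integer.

175

Key is 138 > 64 bytes, so it is hashed to 20 bytes then zero-padded to 64: |K'| = 64.
Inner input = (K'⊕ipad) ∥ m → 64 + 111 = 175 bytes.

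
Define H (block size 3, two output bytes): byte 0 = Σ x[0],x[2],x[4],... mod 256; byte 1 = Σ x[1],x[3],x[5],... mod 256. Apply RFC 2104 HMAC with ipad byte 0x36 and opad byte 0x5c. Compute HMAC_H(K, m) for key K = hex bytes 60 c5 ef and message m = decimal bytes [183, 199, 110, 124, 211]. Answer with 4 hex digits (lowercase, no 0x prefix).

Key hex bytes 60 c5 ef is exactly B = 3 bytes: K' = 60 c5 ef.
K' ⊕ ipad = 56 f3 d9.  K' ⊕ opad = 3c 99 b3.
Inner input = (K'⊕ipad) ∥ m = 56 f3 d9 ∥ b7 c7 6e 7c d3.
Inner hash: even-index sum = 626 mod 256 = 114; odd-index sum = 747 mod 256 = 235 → 72 eb.
Outer input = (K'⊕opad) ∥ inner = 3c 99 b3 ∥ 72 eb.
Outer hash (tag): even-index sum = 474 mod 256 = 218; odd-index sum = 267 mod 256 = 11 → da 0b.

da0b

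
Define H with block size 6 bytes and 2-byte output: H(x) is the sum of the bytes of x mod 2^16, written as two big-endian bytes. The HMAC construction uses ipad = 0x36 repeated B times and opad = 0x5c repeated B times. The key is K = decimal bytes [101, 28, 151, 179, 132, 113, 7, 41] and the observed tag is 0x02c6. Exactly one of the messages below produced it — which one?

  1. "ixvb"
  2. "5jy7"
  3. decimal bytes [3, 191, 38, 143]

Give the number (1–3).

3

Key decimal bytes [101, 28, 151, 179, 132, 113, 7, 41] = 65 1c 97 b3 84 71 07 29 is 8 bytes > B = 6, so hash it first: H(key) = 02 f0, then zero-pad to 6 bytes: K' = 02 f0 00 00 00 00.
K' ⊕ ipad = 34 c6 36 36 36 36; K' ⊕ opad = 5e ac 5c 5c 5c 5c.
m1: inner = H(34 c6 36 36 36 36 69 78 76 62) = 03 8b; tag = H(5e ac 5c 5c 5c 5c 03 8b) = 0308
m2: inner = H(34 c6 36 36 36 36 35 6a 79 37) = 03 21; tag = H(5e ac 5c 5c 5c 5c 03 21) = 029e
m3: inner = H(34 c6 36 36 36 36 03 bf 26 8f) = 03 49; tag = H(5e ac 5c 5c 5c 5c 03 49) = 02c6 ← matches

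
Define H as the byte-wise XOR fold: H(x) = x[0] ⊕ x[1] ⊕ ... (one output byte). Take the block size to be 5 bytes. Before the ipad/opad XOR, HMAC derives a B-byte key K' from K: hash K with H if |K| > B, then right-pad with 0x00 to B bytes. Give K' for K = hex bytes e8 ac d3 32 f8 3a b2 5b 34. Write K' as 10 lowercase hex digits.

|K| = 9 > B = 5, so first hash the key.
H(K): XOR e8⊕ac⊕d3⊕32⊕f8⊕3a⊕b2⊕5b⊕34 = ba.
Zero-pad H(K) = ba to 5 bytes: K' = ba 00 00 00 00.

ba00000000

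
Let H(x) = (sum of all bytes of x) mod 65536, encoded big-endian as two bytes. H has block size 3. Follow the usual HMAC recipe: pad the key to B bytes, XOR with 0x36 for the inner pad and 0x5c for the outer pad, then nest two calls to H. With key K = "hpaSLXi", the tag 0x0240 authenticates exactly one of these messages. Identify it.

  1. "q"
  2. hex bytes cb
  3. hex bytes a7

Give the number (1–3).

3

Key "hpaSLXi" = 68 70 61 53 4c 58 69 is 7 bytes > B = 3, so hash it first: H(key) = 02 99, then zero-pad to 3 bytes: K' = 02 99 00.
K' ⊕ ipad = 34 af 36; K' ⊕ opad = 5e c5 5c.
m1: inner = H(34 af 36 71) = 01 8a; tag = H(5e c5 5c 01 8a) = 020a
m2: inner = H(34 af 36 cb) = 01 e4; tag = H(5e c5 5c 01 e4) = 0264
m3: inner = H(34 af 36 a7) = 01 c0; tag = H(5e c5 5c 01 c0) = 0240 ← matches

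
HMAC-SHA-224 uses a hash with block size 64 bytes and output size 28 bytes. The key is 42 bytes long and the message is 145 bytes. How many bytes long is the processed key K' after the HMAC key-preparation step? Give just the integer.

64

Key is 42 ≤ 64 bytes, zero-padded: |K'| = 64.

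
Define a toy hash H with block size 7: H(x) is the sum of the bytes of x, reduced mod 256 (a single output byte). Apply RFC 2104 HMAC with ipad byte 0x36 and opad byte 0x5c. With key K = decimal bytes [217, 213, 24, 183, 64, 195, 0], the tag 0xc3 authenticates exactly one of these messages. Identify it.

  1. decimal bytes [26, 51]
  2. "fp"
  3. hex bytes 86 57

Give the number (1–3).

Key decimal bytes [217, 213, 24, 183, 64, 195, 0] = d9 d5 18 b7 40 c3 00 is exactly B = 7 bytes: K' = d9 d5 18 b7 40 c3 00.
K' ⊕ ipad = ef e3 2e 81 76 f5 36; K' ⊕ opad = 85 89 44 eb 1c 9f 5c.
m1: inner = H(ef e3 2e 81 76 f5 36 1a 33) = 6f; tag = H(85 89 44 eb 1c 9f 5c 6f) = c3 ← matches
m2: inner = H(ef e3 2e 81 76 f5 36 66 70) = f8; tag = H(85 89 44 eb 1c 9f 5c f8) = 4c
m3: inner = H(ef e3 2e 81 76 f5 36 86 57) = ff; tag = H(85 89 44 eb 1c 9f 5c ff) = 53

1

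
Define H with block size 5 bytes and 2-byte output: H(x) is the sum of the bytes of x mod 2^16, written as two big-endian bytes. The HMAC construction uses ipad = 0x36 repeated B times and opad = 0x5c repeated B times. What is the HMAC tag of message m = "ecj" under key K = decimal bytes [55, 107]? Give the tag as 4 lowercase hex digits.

01ea

Key decimal bytes [55, 107] = 37 6b is 2 bytes ≤ B = 5; zero-pad to 5 bytes: K' = 37 6b 00 00 00.
K' ⊕ ipad = 01 5d 36 36 36.  K' ⊕ opad = 6b 37 5c 5c 5c.
Inner input = (K'⊕ipad) ∥ m = 01 5d 36 36 36 ∥ 65 63 6a.
Inner hash: sum = 1+93+54+54+54+101+99+106 = 562 → 02 32.
Outer input = (K'⊕opad) ∥ inner = 6b 37 5c 5c 5c ∥ 02 32.
Outer hash (tag): sum = 107+55+92+92+92+2+50 = 490 → 01 ea.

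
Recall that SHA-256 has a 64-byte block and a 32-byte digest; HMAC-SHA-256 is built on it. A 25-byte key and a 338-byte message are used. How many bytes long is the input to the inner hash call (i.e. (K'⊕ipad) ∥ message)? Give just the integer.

Key is 25 ≤ 64 bytes, zero-padded: |K'| = 64.
Inner input = (K'⊕ipad) ∥ m → 64 + 338 = 402 bytes.

402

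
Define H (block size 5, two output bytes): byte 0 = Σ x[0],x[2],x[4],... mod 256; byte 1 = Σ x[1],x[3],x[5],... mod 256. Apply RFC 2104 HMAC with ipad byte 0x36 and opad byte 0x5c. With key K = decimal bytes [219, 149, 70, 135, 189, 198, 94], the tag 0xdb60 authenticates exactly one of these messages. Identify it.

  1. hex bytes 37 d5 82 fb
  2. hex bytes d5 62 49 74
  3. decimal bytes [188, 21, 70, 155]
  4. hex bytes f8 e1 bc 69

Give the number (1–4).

1

Key decimal bytes [219, 149, 70, 135, 189, 198, 94] = db 95 46 87 bd c6 5e is 7 bytes > B = 5, so hash it first: H(key) = 3c e2, then zero-pad to 5 bytes: K' = 3c e2 00 00 00.
K' ⊕ ipad = 0a d4 36 36 36; K' ⊕ opad = 60 be 5c 5c 5c.
m1: inner = H(0a d4 36 36 36 37 d5 82 fb) = 46 c3; tag = H(60 be 5c 5c 5c 46 c3) = db60 ← matches
m2: inner = H(0a d4 36 36 36 d5 62 49 74) = 4c 28; tag = H(60 be 5c 5c 5c 4c 28) = 4066
m3: inner = H(0a d4 36 36 36 bc 15 46 9b) = 26 0c; tag = H(60 be 5c 5c 5c 26 0c) = 2440
m4: inner = H(0a d4 36 36 36 f8 e1 bc 69) = c0 be; tag = H(60 be 5c 5c 5c c0 be) = d6da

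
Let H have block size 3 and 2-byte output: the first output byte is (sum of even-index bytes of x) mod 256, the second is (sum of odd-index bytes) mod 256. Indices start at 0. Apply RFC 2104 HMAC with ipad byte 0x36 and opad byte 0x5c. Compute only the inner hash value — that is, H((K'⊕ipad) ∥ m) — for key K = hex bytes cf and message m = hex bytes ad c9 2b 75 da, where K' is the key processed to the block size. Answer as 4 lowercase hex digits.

Key hex bytes cf is 1 byte ≤ B = 3; zero-pad to 3 bytes: K' = cf 00 00.
K' ⊕ ipad = f9 36 36.
Inner input = f9 36 36 ∥ ad c9 2b 75 da.
Inner hash: even-index sum = 621 mod 256 = 109; odd-index sum = 488 mod 256 = 232 → 6d e8.

6de8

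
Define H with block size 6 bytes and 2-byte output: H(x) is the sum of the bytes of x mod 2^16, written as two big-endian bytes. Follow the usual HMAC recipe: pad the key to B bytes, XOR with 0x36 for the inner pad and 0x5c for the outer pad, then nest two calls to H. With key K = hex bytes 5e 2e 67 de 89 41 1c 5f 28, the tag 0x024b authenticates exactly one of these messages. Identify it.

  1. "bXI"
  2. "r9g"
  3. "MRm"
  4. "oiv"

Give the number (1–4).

1

Key hex bytes 5e 2e 67 de 89 41 1c 5f 28 is 9 bytes > B = 6, so hash it first: H(key) = 03 3e, then zero-pad to 6 bytes: K' = 03 3e 00 00 00 00.
K' ⊕ ipad = 35 08 36 36 36 36; K' ⊕ opad = 5f 62 5c 5c 5c 5c.
m1: inner = H(35 08 36 36 36 36 62 58 49) = 02 18; tag = H(5f 62 5c 5c 5c 5c 02 18) = 024b ← matches
m2: inner = H(35 08 36 36 36 36 72 39 67) = 02 27; tag = H(5f 62 5c 5c 5c 5c 02 27) = 025a
m3: inner = H(35 08 36 36 36 36 4d 52 6d) = 02 21; tag = H(5f 62 5c 5c 5c 5c 02 21) = 0254
m4: inner = H(35 08 36 36 36 36 6f 69 76) = 02 63; tag = H(5f 62 5c 5c 5c 5c 02 63) = 0296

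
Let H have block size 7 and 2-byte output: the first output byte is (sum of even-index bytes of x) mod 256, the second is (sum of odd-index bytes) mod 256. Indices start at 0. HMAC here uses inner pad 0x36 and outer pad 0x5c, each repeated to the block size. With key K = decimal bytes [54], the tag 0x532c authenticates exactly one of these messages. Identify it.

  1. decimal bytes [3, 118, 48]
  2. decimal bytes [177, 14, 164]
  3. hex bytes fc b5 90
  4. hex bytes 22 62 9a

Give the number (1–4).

Key decimal bytes [54] = 36 is 1 byte ≤ B = 7; zero-pad to 7 bytes: K' = 36 00 00 00 00 00 00.
K' ⊕ ipad = 00 36 36 36 36 36 36; K' ⊕ opad = 6a 5c 5c 5c 5c 5c 5c.
m1: inner = H(00 36 36 36 36 36 36 03 76 30) = 18 d5; tag = H(6a 5c 5c 5c 5c 5c 5c 18 d5) = 532c ← matches
m2: inner = H(00 36 36 36 36 36 36 b1 0e a4) = b0 f7; tag = H(6a 5c 5c 5c 5c 5c 5c b0 f7) = 75c4
m3: inner = H(00 36 36 36 36 36 36 fc b5 90) = 57 2e; tag = H(6a 5c 5c 5c 5c 5c 5c 57 2e) = ac6b
m4: inner = H(00 36 36 36 36 36 36 22 62 9a) = 04 5e; tag = H(6a 5c 5c 5c 5c 5c 5c 04 5e) = dc18

1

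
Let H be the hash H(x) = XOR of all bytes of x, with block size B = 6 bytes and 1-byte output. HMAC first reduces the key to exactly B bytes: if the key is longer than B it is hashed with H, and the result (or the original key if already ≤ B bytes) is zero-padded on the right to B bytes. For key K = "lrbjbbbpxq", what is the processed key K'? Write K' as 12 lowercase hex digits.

0d0000000000

|K| = 10 > B = 6, so first hash the key.
H(K): XOR 6c⊕72⊕62⊕6a⊕62⊕62⊕62⊕70⊕78⊕71 = 0d.
Zero-pad H(K) = 0d to 6 bytes: K' = 0d 00 00 00 00 00.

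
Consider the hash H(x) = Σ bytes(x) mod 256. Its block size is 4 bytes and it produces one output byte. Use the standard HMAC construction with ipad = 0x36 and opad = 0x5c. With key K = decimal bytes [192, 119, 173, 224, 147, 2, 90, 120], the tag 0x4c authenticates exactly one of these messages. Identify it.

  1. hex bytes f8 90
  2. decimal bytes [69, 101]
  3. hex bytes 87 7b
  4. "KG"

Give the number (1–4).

3

Key decimal bytes [192, 119, 173, 224, 147, 2, 90, 120] = c0 77 ad e0 93 02 5a 78 is 8 bytes > B = 4, so hash it first: H(key) = 2b, then zero-pad to 4 bytes: K' = 2b 00 00 00.
K' ⊕ ipad = 1d 36 36 36; K' ⊕ opad = 77 5c 5c 5c.
m1: inner = H(1d 36 36 36 f8 90) = 47; tag = H(77 5c 5c 5c 47) = d2
m2: inner = H(1d 36 36 36 45 65) = 69; tag = H(77 5c 5c 5c 69) = f4
m3: inner = H(1d 36 36 36 87 7b) = c1; tag = H(77 5c 5c 5c c1) = 4c ← matches
m4: inner = H(1d 36 36 36 4b 47) = 51; tag = H(77 5c 5c 5c 51) = dc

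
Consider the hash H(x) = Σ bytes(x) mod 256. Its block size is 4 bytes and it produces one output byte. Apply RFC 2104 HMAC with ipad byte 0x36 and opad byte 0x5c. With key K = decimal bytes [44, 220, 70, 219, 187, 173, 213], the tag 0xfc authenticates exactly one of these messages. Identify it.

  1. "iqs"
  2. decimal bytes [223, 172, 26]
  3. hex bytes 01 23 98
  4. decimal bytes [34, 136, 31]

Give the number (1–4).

Key decimal bytes [44, 220, 70, 219, 187, 173, 213] = 2c dc 46 db bb ad d5 is 7 bytes > B = 4, so hash it first: H(key) = 66, then zero-pad to 4 bytes: K' = 66 00 00 00.
K' ⊕ ipad = 50 36 36 36; K' ⊕ opad = 3a 5c 5c 5c.
m1: inner = H(50 36 36 36 69 71 73) = 3f; tag = H(3a 5c 5c 5c 3f) = 8d
m2: inner = H(50 36 36 36 df ac 1a) = 97; tag = H(3a 5c 5c 5c 97) = e5
m3: inner = H(50 36 36 36 01 23 98) = ae; tag = H(3a 5c 5c 5c ae) = fc ← matches
m4: inner = H(50 36 36 36 22 88 1f) = bb; tag = H(3a 5c 5c 5c bb) = 09

3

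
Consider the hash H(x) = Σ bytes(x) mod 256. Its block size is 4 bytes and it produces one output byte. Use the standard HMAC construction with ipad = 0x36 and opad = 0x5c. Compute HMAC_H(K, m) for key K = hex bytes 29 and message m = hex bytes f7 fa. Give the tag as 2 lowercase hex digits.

Key hex bytes 29 is 1 byte ≤ B = 4; zero-pad to 4 bytes: K' = 29 00 00 00.
K' ⊕ ipad = 1f 36 36 36.  K' ⊕ opad = 75 5c 5c 5c.
Inner input = (K'⊕ipad) ∥ m = 1f 36 36 36 ∥ f7 fa.
Inner hash: sum = 31+54+54+54+247+250 = 690; mod 256 = 178 → b2.
Outer input = (K'⊕opad) ∥ inner = 75 5c 5c 5c ∥ b2.
Outer hash (tag): sum = 117+92+92+92+178 = 571; mod 256 = 59 → 3b.

3b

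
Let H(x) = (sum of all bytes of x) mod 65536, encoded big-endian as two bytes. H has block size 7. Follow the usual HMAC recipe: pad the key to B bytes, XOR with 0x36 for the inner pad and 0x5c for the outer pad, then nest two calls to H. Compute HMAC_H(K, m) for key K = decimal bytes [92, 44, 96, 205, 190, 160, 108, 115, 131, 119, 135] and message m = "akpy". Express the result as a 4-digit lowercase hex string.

Key decimal bytes [92, 44, 96, 205, 190, 160, 108, 115, 131, 119, 135] = 5c 2c 60 cd be a0 6c 73 83 77 87 is 11 bytes > B = 7, so hash it first: H(key) = 05 73, then zero-pad to 7 bytes: K' = 05 73 00 00 00 00 00.
K' ⊕ ipad = 33 45 36 36 36 36 36.  K' ⊕ opad = 59 2f 5c 5c 5c 5c 5c.
Inner input = (K'⊕ipad) ∥ m = 33 45 36 36 36 36 36 ∥ 61 6b 70 79.
Inner hash: sum = 51+69+54+54+54+54+54+97+107+112+121 = 827 → 03 3b.
Outer input = (K'⊕opad) ∥ inner = 59 2f 5c 5c 5c 5c 5c ∥ 03 3b.
Outer hash (tag): sum = 89+47+92+92+92+92+92+3+59 = 658 → 02 92.

0292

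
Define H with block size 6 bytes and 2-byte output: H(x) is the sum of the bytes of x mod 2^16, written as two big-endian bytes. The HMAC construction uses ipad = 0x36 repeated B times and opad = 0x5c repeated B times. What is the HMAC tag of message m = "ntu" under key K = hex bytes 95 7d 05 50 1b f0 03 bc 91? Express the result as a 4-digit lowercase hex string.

Key hex bytes 95 7d 05 50 1b f0 03 bc 91 is 9 bytes > B = 6, so hash it first: H(key) = 03 c2, then zero-pad to 6 bytes: K' = 03 c2 00 00 00 00.
K' ⊕ ipad = 35 f4 36 36 36 36.  K' ⊕ opad = 5f 9e 5c 5c 5c 5c.
Inner input = (K'⊕ipad) ∥ m = 35 f4 36 36 36 36 ∥ 6e 74 75.
Inner hash: sum = 53+244+54+54+54+54+110+116+117 = 856 → 03 58.
Outer input = (K'⊕opad) ∥ inner = 5f 9e 5c 5c 5c 5c ∥ 03 58.
Outer hash (tag): sum = 95+158+92+92+92+92+3+88 = 712 → 02 c8.

02c8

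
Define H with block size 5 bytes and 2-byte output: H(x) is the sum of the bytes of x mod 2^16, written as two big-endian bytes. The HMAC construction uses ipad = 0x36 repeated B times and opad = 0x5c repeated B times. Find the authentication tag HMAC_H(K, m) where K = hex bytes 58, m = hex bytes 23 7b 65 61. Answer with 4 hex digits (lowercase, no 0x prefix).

0220

Key hex bytes 58 is 1 byte ≤ B = 5; zero-pad to 5 bytes: K' = 58 00 00 00 00.
K' ⊕ ipad = 6e 36 36 36 36.  K' ⊕ opad = 04 5c 5c 5c 5c.
Inner input = (K'⊕ipad) ∥ m = 6e 36 36 36 36 ∥ 23 7b 65 61.
Inner hash: sum = 110+54+54+54+54+35+123+101+97 = 682 → 02 aa.
Outer input = (K'⊕opad) ∥ inner = 04 5c 5c 5c 5c ∥ 02 aa.
Outer hash (tag): sum = 4+92+92+92+92+2+170 = 544 → 02 20.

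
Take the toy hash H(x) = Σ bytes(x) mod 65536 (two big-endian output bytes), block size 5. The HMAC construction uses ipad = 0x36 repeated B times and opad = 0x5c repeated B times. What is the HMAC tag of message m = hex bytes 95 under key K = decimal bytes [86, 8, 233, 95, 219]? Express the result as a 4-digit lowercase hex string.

Key decimal bytes [86, 8, 233, 95, 219] = 56 08 e9 5f db is exactly B = 5 bytes: K' = 56 08 e9 5f db.
K' ⊕ ipad = 60 3e df 69 ed.  K' ⊕ opad = 0a 54 b5 03 87.
Inner input = (K'⊕ipad) ∥ m = 60 3e df 69 ed ∥ 95.
Inner hash: sum = 96+62+223+105+237+149 = 872 → 03 68.
Outer input = (K'⊕opad) ∥ inner = 0a 54 b5 03 87 ∥ 03 68.
Outer hash (tag): sum = 10+84+181+3+135+3+104 = 520 → 02 08.

0208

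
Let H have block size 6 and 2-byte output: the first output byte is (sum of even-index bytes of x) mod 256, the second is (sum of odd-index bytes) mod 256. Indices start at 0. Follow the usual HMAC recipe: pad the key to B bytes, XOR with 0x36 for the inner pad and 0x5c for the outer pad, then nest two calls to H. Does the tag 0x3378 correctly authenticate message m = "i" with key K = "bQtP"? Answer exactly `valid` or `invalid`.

invalid

Key "bQtP" = 62 51 74 50 is 4 bytes ≤ B = 6; zero-pad to 6 bytes: K' = 62 51 74 50 00 00.
K' ⊕ ipad = 54 67 42 66 36 36; K' ⊕ opad = 3e 0d 28 0c 5c 5c.
Inner hash: even-index sum = 309 mod 256 = 53; odd-index sum = 259 mod 256 = 3 → 35 03.
Outer hash (recomputed tag): even-index sum = 247 mod 256 = 247; odd-index sum = 120 mod 256 = 120 → f7 78.
Recomputed tag = f778; claimed = 3378 → mismatch.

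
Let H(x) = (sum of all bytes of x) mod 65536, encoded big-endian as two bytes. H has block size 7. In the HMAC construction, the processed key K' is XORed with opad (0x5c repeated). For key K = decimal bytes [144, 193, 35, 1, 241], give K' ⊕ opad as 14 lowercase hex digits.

Key decimal bytes [144, 193, 35, 1, 241] = 90 c1 23 01 f1 is 5 bytes ≤ B = 7; zero-pad to 7 bytes: K' = 90 c1 23 01 f1 00 00.
XOR each byte with 0x5c: 90⊕5c=cc, c1⊕5c=9d, 23⊕5c=7f, 01⊕5c=5d, f1⊕5c=ad, 00⊕5c=5c, 00⊕5c=5c.

cc9d7f5dad5c5c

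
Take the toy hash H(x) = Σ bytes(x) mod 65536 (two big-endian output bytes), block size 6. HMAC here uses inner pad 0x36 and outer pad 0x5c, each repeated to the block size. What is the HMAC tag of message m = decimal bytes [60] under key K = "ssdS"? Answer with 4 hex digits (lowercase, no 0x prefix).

Key "ssdS" = 73 73 64 53 is 4 bytes ≤ B = 6; zero-pad to 6 bytes: K' = 73 73 64 53 00 00.
K' ⊕ ipad = 45 45 52 65 36 36.  K' ⊕ opad = 2f 2f 38 0f 5c 5c.
Inner input = (K'⊕ipad) ∥ m = 45 45 52 65 36 36 ∥ 3c.
Inner hash: sum = 69+69+82+101+54+54+60 = 489 → 01 e9.
Outer input = (K'⊕opad) ∥ inner = 2f 2f 38 0f 5c 5c ∥ 01 e9.
Outer hash (tag): sum = 47+47+56+15+92+92+1+233 = 583 → 02 47.

0247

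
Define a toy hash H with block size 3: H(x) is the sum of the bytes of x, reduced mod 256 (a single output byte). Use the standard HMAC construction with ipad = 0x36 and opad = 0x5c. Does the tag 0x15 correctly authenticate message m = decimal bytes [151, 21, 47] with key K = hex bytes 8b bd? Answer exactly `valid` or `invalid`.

invalid

Key hex bytes 8b bd is 2 bytes ≤ B = 3; zero-pad to 3 bytes: K' = 8b bd 00.
K' ⊕ ipad = bd 8b 36; K' ⊕ opad = d7 e1 5c.
Inner hash: sum = 189+139+54+151+21+47 = 601; mod 256 = 89 → 59.
Outer hash (recomputed tag): sum = 215+225+92+89 = 621; mod 256 = 109 → 6d.
Recomputed tag = 6d; claimed = 15 → mismatch.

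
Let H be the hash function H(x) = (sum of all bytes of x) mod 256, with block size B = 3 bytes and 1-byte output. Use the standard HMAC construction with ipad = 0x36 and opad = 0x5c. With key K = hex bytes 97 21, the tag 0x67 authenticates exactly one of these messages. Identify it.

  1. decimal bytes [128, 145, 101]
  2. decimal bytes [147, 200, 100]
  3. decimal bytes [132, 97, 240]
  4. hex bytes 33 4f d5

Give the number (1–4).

Key hex bytes 97 21 is 2 bytes ≤ B = 3; zero-pad to 3 bytes: K' = 97 21 00.
K' ⊕ ipad = a1 17 36; K' ⊕ opad = cb 7d 5c.
m1: inner = H(a1 17 36 80 91 65) = 64; tag = H(cb 7d 5c 64) = 08
m2: inner = H(a1 17 36 93 c8 64) = ad; tag = H(cb 7d 5c ad) = 51
m3: inner = H(a1 17 36 84 61 f0) = c3; tag = H(cb 7d 5c c3) = 67 ← matches
m4: inner = H(a1 17 36 33 4f d5) = 45; tag = H(cb 7d 5c 45) = e9

3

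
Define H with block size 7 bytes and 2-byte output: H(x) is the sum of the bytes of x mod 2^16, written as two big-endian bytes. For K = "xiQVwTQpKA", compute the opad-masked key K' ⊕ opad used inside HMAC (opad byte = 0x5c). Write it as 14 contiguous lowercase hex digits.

Key "xiQVwTQpKA" = 78 69 51 56 77 54 51 70 4b 41 is 10 bytes > B = 7, so hash it first: H(key) = 03 a0, then zero-pad to 7 bytes: K' = 03 a0 00 00 00 00 00.
XOR each byte with 0x5c: 03⊕5c=5f, a0⊕5c=fc, 00⊕5c=5c, 00⊕5c=5c, 00⊕5c=5c, 00⊕5c=5c, 00⊕5c=5c.

5ffc5c5c5c5c5c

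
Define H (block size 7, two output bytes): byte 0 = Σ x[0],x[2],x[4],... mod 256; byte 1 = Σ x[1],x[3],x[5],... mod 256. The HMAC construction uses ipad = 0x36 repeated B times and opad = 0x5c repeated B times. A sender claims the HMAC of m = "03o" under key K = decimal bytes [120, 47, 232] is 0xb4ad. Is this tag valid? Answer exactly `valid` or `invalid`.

Key decimal bytes [120, 47, 232] = 78 2f e8 is 3 bytes ≤ B = 7; zero-pad to 7 bytes: K' = 78 2f e8 00 00 00 00.
K' ⊕ ipad = 4e 19 de 36 36 36 36; K' ⊕ opad = 24 73 b4 5c 5c 5c 5c.
Inner hash: even-index sum = 459 mod 256 = 203; odd-index sum = 292 mod 256 = 36 → cb 24.
Outer hash (recomputed tag): even-index sum = 436 mod 256 = 180; odd-index sum = 502 mod 256 = 246 → b4 f6.
Recomputed tag = b4f6; claimed = b4ad → mismatch.

invalid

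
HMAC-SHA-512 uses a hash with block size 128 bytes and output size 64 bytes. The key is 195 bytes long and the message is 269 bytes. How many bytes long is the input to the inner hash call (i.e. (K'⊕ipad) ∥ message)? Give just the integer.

Key is 195 > 128 bytes, so it is hashed to 64 bytes then zero-padded to 128: |K'| = 128.
Inner input = (K'⊕ipad) ∥ m → 128 + 269 = 397 bytes.

397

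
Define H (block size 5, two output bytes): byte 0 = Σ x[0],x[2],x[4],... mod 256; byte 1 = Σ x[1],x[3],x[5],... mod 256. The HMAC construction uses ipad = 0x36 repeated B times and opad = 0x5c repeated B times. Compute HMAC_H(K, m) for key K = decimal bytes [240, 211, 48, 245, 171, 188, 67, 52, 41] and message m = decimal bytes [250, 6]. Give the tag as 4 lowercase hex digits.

Key decimal bytes [240, 211, 48, 245, 171, 188, 67, 52, 41] = f0 d3 30 f5 ab bc 43 34 29 is 9 bytes > B = 5, so hash it first: H(key) = 37 b8, then zero-pad to 5 bytes: K' = 37 b8 00 00 00.
K' ⊕ ipad = 01 8e 36 36 36.  K' ⊕ opad = 6b e4 5c 5c 5c.
Inner input = (K'⊕ipad) ∥ m = 01 8e 36 36 36 ∥ fa 06.
Inner hash: even-index sum = 115 mod 256 = 115; odd-index sum = 446 mod 256 = 190 → 73 be.
Outer input = (K'⊕opad) ∥ inner = 6b e4 5c 5c 5c ∥ 73 be.
Outer hash (tag): even-index sum = 481 mod 256 = 225; odd-index sum = 435 mod 256 = 179 → e1 b3.

e1b3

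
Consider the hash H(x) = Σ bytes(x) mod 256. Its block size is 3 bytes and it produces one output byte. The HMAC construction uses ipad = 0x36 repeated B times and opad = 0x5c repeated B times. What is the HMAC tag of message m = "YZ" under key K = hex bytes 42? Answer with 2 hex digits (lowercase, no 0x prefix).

Key hex bytes 42 is 1 byte ≤ B = 3; zero-pad to 3 bytes: K' = 42 00 00.
K' ⊕ ipad = 74 36 36.  K' ⊕ opad = 1e 5c 5c.
Inner input = (K'⊕ipad) ∥ m = 74 36 36 ∥ 59 5a.
Inner hash: sum = 116+54+54+89+90 = 403; mod 256 = 147 → 93.
Outer input = (K'⊕opad) ∥ inner = 1e 5c 5c ∥ 93.
Outer hash (tag): sum = 30+92+92+147 = 361; mod 256 = 105 → 69.

69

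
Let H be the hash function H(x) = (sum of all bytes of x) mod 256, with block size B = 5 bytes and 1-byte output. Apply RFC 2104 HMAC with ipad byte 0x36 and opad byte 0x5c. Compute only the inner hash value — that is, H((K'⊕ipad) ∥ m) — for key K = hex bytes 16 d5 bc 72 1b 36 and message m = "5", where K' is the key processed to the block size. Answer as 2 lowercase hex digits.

69

Key hex bytes 16 d5 bc 72 1b 36 is 6 bytes > B = 5, so hash it first: H(key) = 6a, then zero-pad to 5 bytes: K' = 6a 00 00 00 00.
K' ⊕ ipad = 5c 36 36 36 36.
Inner input = 5c 36 36 36 36 ∥ 35.
Inner hash: sum = 92+54+54+54+54+53 = 361; mod 256 = 105 → 69.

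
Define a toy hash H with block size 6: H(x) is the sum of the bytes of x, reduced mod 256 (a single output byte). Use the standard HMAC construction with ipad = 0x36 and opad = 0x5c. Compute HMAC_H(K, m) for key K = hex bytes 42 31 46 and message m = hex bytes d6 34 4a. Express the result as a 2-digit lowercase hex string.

9a

Key hex bytes 42 31 46 is 3 bytes ≤ B = 6; zero-pad to 6 bytes: K' = 42 31 46 00 00 00.
K' ⊕ ipad = 74 07 70 36 36 36.  K' ⊕ opad = 1e 6d 1a 5c 5c 5c.
Inner input = (K'⊕ipad) ∥ m = 74 07 70 36 36 36 ∥ d6 34 4a.
Inner hash: sum = 116+7+112+54+54+54+214+52+74 = 737; mod 256 = 225 → e1.
Outer input = (K'⊕opad) ∥ inner = 1e 6d 1a 5c 5c 5c ∥ e1.
Outer hash (tag): sum = 30+109+26+92+92+92+225 = 666; mod 256 = 154 → 9a.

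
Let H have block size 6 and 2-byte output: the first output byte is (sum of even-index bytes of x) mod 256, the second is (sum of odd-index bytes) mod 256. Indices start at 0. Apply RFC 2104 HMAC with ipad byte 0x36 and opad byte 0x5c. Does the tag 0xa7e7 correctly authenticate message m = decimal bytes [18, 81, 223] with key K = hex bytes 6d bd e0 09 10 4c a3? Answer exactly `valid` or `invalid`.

Key hex bytes 6d bd e0 09 10 4c a3 is 7 bytes > B = 6, so hash it first: H(key) = 00 12, then zero-pad to 6 bytes: K' = 00 12 00 00 00 00.
K' ⊕ ipad = 36 24 36 36 36 36; K' ⊕ opad = 5c 4e 5c 5c 5c 5c.
Inner hash: even-index sum = 403 mod 256 = 147; odd-index sum = 225 mod 256 = 225 → 93 e1.
Outer hash (recomputed tag): even-index sum = 423 mod 256 = 167; odd-index sum = 487 mod 256 = 231 → a7 e7.
Recomputed tag = a7e7; claimed = a7e7 → match.

valid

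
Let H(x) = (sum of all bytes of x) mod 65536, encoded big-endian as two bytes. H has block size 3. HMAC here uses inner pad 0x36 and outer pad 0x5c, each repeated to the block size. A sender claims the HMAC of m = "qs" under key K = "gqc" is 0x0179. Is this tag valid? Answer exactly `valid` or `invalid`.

valid

Key "gqc" = 67 71 63 is exactly B = 3 bytes: K' = 67 71 63.
K' ⊕ ipad = 51 47 55; K' ⊕ opad = 3b 2d 3f.
Inner hash: sum = 81+71+85+113+115 = 465 → 01 d1.
Outer hash (recomputed tag): sum = 59+45+63+1+209 = 377 → 01 79.
Recomputed tag = 0179; claimed = 0179 → match.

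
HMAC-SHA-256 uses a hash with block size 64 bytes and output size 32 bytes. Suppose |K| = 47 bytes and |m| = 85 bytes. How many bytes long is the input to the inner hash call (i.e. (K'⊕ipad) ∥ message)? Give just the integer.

149

Key is 47 ≤ 64 bytes, zero-padded: |K'| = 64.
Inner input = (K'⊕ipad) ∥ m → 64 + 85 = 149 bytes.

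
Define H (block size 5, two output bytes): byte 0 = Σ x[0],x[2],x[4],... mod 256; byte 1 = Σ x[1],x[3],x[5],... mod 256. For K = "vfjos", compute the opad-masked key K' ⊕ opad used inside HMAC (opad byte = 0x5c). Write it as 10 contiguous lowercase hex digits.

2a3a36332f

Key "vfjos" = 76 66 6a 6f 73 is exactly B = 5 bytes: K' = 76 66 6a 6f 73.
XOR each byte with 0x5c: 76⊕5c=2a, 66⊕5c=3a, 6a⊕5c=36, 6f⊕5c=33, 73⊕5c=2f.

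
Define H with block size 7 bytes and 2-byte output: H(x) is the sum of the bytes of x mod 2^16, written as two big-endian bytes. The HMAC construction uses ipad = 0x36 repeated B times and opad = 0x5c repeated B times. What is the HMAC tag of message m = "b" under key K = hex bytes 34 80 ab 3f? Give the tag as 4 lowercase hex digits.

Key hex bytes 34 80 ab 3f is 4 bytes ≤ B = 7; zero-pad to 7 bytes: K' = 34 80 ab 3f 00 00 00.
K' ⊕ ipad = 02 b6 9d 09 36 36 36.  K' ⊕ opad = 68 dc f7 63 5c 5c 5c.
Inner input = (K'⊕ipad) ∥ m = 02 b6 9d 09 36 36 36 ∥ 62.
Inner hash: sum = 2+182+157+9+54+54+54+98 = 610 → 02 62.
Outer input = (K'⊕opad) ∥ inner = 68 dc f7 63 5c 5c 5c ∥ 02 62.
Outer hash (tag): sum = 104+220+247+99+92+92+92+2+98 = 1046 → 04 16.

0416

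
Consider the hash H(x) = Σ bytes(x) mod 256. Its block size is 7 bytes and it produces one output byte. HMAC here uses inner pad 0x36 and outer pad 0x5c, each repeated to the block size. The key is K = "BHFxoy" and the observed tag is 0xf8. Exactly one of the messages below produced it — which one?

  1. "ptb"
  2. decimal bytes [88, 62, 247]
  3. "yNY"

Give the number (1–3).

1

Key "BHFxoy" = 42 48 46 78 6f 79 is 6 bytes ≤ B = 7; zero-pad to 7 bytes: K' = 42 48 46 78 6f 79 00.
K' ⊕ ipad = 74 7e 70 4e 59 4f 36; K' ⊕ opad = 1e 14 1a 24 33 25 5c.
m1: inner = H(74 7e 70 4e 59 4f 36 70 74 62) = d4; tag = H(1e 14 1a 24 33 25 5c d4) = f8 ← matches
m2: inner = H(74 7e 70 4e 59 4f 36 58 3e f7) = 1b; tag = H(1e 14 1a 24 33 25 5c 1b) = 3f
m3: inner = H(74 7e 70 4e 59 4f 36 79 4e 59) = ae; tag = H(1e 14 1a 24 33 25 5c ae) = d2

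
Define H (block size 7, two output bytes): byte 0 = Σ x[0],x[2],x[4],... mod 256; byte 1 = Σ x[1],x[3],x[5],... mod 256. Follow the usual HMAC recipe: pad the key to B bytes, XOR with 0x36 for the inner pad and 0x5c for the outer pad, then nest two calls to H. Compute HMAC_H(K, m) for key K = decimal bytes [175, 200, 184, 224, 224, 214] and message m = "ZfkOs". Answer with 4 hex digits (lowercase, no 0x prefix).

Key decimal bytes [175, 200, 184, 224, 224, 214] = af c8 b8 e0 e0 d6 is 6 bytes ≤ B = 7; zero-pad to 7 bytes: K' = af c8 b8 e0 e0 d6 00.
K' ⊕ ipad = 99 fe 8e d6 d6 e0 36.  K' ⊕ opad = f3 94 e4 bc bc 8a 5c.
Inner input = (K'⊕ipad) ∥ m = 99 fe 8e d6 d6 e0 36 ∥ 5a 66 6b 4f 73.
Inner hash: even-index sum = 744 mod 256 = 232; odd-index sum = 1004 mod 256 = 236 → e8 ec.
Outer input = (K'⊕opad) ∥ inner = f3 94 e4 bc bc 8a 5c ∥ e8 ec.
Outer hash (tag): even-index sum = 987 mod 256 = 219; odd-index sum = 706 mod 256 = 194 → db c2.

dbc2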